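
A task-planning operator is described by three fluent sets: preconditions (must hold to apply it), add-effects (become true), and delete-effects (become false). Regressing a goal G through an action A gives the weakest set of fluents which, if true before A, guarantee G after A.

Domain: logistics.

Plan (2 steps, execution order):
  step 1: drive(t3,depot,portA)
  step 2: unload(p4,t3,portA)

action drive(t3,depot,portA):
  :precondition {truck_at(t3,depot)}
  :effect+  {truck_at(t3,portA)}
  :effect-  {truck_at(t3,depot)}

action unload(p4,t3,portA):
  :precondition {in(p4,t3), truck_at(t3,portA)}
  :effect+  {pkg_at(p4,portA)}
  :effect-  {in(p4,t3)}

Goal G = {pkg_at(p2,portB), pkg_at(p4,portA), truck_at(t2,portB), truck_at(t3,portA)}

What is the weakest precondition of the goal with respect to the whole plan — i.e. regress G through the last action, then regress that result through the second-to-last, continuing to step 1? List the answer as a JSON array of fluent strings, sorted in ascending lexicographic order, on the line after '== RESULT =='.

Regress step by step:
  through step 2 (unload(p4,t3,portA)): drop {pkg_at(p4,portA)}, keep {pkg_at(p2,portB), truck_at(t2,portB), truck_at(t3,portA)}, require {in(p4,t3), truck_at(t3,portA)}
    → {in(p4,t3), pkg_at(p2,portB), truck_at(t2,portB), truck_at(t3,portA)}
  through step 1 (drive(t3,depot,portA)): drop {truck_at(t3,portA)}, keep {in(p4,t3), pkg_at(p2,portB), truck_at(t2,portB)}, require {truck_at(t3,depot)}
    → {in(p4,t3), pkg_at(p2,portB), truck_at(t2,portB), truck_at(t3,depot)}

== RESULT ==
["in(p4,t3)", "pkg_at(p2,portB)", "truck_at(t2,portB)", "truck_at(t3,depot)"]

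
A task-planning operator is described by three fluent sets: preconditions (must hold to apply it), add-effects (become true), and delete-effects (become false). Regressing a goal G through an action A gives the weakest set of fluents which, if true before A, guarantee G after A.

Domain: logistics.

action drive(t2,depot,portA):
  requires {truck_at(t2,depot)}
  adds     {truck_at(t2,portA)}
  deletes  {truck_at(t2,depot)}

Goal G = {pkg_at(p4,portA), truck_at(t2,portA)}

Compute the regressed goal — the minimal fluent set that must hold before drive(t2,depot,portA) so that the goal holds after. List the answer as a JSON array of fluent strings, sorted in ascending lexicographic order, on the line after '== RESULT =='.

Compute (G \ add) ∪ pre:
  G ∩ del = {}  (empty — regression defined)
  G \ add = {pkg_at(p4,portA), truck_at(t2,portA)} \ {truck_at(t2,portA)} = {pkg_at(p4,portA)}
  ∪ pre   = {pkg_at(p4,portA)} ∪ {truck_at(t2,depot)}
          = {pkg_at(p4,portA), truck_at(t2,depot)}

== RESULT ==
["pkg_at(p4,portA)", "truck_at(t2,depot)"]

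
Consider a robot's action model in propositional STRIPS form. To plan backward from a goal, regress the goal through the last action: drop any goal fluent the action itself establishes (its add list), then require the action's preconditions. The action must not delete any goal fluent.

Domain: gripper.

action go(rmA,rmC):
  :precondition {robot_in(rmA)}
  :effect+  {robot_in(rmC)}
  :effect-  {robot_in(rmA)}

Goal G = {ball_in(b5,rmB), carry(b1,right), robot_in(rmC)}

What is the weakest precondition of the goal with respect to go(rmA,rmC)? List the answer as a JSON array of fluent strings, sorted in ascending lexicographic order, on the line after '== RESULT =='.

Regress:
  G ∩ del = {}  (empty — regression defined)
  G \ add = {ball_in(b5,rmB), carry(b1,right), robot_in(rmC)} \ {robot_in(rmC)} = {ball_in(b5,rmB), carry(b1,right)}
  ∪ pre   = {ball_in(b5,rmB), carry(b1,right)} ∪ {robot_in(rmA)}
          = {ball_in(b5,rmB), carry(b1,right), robot_in(rmA)}

== RESULT ==
["ball_in(b5,rmB)", "carry(b1,right)", "robot_in(rmA)"]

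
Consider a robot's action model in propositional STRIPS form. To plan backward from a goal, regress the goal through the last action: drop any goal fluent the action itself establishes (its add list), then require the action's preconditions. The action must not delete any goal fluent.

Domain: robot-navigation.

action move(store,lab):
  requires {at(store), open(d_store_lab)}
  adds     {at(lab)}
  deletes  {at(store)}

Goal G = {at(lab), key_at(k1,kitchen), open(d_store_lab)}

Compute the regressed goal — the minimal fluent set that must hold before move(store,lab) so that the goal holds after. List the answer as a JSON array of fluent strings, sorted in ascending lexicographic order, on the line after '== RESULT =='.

Regress:
  G ∩ del = {}  (empty — regression defined)
  G \ add = {at(lab), key_at(k1,kitchen), open(d_store_lab)} \ {at(lab)} = {key_at(k1,kitchen), open(d_store_lab)}
  ∪ pre   = {key_at(k1,kitchen), open(d_store_lab)} ∪ {at(store), open(d_store_lab)}
          = {at(store), key_at(k1,kitchen), open(d_store_lab)}

== RESULT ==
["at(store)", "key_at(k1,kitchen)", "open(d_store_lab)"]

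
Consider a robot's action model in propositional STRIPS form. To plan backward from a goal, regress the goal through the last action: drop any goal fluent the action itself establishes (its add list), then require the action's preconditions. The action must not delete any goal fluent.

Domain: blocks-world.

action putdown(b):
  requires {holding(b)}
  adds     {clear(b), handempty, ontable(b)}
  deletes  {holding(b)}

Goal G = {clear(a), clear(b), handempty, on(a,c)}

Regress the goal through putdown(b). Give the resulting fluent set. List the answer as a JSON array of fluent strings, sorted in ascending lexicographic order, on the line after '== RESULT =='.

Compute (G \ add) ∪ pre:
  G ∩ del = {}  (empty — regression defined)
  G \ add = {clear(a), clear(b), handempty, on(a,c)} \ {clear(b), handempty, ontable(b)} = {clear(a), on(a,c)}
  ∪ pre   = {clear(a), on(a,c)} ∪ {holding(b)}
          = {clear(a), holding(b), on(a,c)}

== RESULT ==
["clear(a)", "holding(b)", "on(a,c)"]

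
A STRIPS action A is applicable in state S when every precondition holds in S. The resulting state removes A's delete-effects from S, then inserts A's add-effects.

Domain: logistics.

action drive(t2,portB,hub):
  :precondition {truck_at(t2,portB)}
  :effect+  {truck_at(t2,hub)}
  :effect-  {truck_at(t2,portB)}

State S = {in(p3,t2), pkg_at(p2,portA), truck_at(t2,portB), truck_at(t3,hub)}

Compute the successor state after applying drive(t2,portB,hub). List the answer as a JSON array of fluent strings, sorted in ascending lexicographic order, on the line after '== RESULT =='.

Compute (S \ del) ∪ add:
  pre ⊆ S: {truck_at(t2,portB)} ⊆ S  — applicable
  S \ del = {in(p3,t2), pkg_at(p2,portA), truck_at(t3,hub)}
  ∪ add   = {in(p3,t2), pkg_at(p2,portA), truck_at(t2,hub), truck_at(t3,hub)}

== RESULT ==
["in(p3,t2)", "pkg_at(p2,portA)", "truck_at(t2,hub)", "truck_at(t3,hub)"]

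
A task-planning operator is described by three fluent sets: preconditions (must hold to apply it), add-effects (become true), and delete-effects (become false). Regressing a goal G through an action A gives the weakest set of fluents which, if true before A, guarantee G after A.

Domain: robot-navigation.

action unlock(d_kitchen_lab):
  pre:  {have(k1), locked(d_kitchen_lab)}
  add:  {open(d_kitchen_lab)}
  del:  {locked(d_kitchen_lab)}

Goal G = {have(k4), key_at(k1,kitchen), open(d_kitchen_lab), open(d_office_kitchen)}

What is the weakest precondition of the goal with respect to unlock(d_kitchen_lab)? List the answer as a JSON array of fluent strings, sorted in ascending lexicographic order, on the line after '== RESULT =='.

Regress:
  G ∩ del = {}  (empty — regression defined)
  G \ add = {have(k4), key_at(k1,kitchen), open(d_kitchen_lab), open(d_office_kitchen)} \ {open(d_kitchen_lab)} = {have(k4), key_at(k1,kitchen), open(d_office_kitchen)}
  ∪ pre   = {have(k4), key_at(k1,kitchen), open(d_office_kitchen)} ∪ {have(k1), locked(d_kitchen_lab)}
          = {have(k1), have(k4), key_at(k1,kitchen), locked(d_kitchen_lab), open(d_office_kitchen)}

== RESULT ==
["have(k1)", "have(k4)", "key_at(k1,kitchen)", "locked(d_kitchen_lab)", "open(d_office_kitchen)"]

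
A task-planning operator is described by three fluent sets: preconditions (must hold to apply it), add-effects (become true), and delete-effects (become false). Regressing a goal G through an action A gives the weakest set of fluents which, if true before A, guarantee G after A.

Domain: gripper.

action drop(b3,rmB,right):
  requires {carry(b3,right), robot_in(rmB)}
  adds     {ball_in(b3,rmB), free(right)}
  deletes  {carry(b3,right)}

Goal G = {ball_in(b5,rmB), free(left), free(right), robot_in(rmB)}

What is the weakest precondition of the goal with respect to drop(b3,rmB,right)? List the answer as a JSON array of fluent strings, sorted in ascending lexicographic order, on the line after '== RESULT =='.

Regress:
  G ∩ del = {}  (empty — regression defined)
  G \ add = {ball_in(b5,rmB), free(left), free(right), robot_in(rmB)} \ {ball_in(b3,rmB), free(right)} = {ball_in(b5,rmB), free(left), robot_in(rmB)}
  ∪ pre   = {ball_in(b5,rmB), free(left), robot_in(rmB)} ∪ {carry(b3,right), robot_in(rmB)}
          = {ball_in(b5,rmB), carry(b3,right), free(left), robot_in(rmB)}

== RESULT ==
["ball_in(b5,rmB)", "carry(b3,right)", "free(left)", "robot_in(rmB)"]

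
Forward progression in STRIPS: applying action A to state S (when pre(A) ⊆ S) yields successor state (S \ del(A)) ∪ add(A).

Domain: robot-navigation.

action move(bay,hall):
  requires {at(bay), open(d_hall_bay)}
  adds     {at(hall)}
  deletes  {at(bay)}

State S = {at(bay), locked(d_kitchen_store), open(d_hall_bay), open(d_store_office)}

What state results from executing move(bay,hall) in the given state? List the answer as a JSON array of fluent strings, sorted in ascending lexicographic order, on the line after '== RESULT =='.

Compute (S \ del) ∪ add:
  pre ⊆ S: {at(bay), open(d_hall_bay)} ⊆ S  — applicable
  S \ del = {locked(d_kitchen_store), open(d_hall_bay), open(d_store_office)}
  ∪ add   = {at(hall), locked(d_kitchen_store), open(d_hall_bay), open(d_store_office)}

== RESULT ==
["at(hall)", "locked(d_kitchen_store)", "open(d_hall_bay)", "open(d_store_office)"]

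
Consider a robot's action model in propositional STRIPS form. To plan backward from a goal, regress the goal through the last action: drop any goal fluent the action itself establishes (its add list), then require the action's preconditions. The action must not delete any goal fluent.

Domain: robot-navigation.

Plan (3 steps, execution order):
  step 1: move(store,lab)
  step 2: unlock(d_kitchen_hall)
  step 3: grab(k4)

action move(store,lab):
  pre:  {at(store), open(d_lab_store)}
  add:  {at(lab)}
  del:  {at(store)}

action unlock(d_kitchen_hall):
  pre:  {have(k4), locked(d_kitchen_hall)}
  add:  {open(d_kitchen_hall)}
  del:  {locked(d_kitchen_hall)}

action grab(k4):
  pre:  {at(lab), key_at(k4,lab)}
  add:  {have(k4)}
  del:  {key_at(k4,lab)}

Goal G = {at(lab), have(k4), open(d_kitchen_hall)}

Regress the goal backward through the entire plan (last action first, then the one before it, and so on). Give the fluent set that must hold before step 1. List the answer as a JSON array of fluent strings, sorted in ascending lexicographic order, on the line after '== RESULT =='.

Regress step by step:
  through step 3 (grab(k4)): drop {have(k4)}, keep {at(lab), open(d_kitchen_hall)}, require {at(lab), key_at(k4,lab)}
    → {at(lab), key_at(k4,lab), open(d_kitchen_hall)}
  through step 2 (unlock(d_kitchen_hall)): drop {open(d_kitchen_hall)}, keep {at(lab), key_at(k4,lab)}, require {have(k4), locked(d_kitchen_hall)}
    → {at(lab), have(k4), key_at(k4,lab), locked(d_kitchen_hall)}
  through step 1 (move(store,lab)): drop {at(lab)}, keep {have(k4), key_at(k4,lab), locked(d_kitchen_hall)}, require {at(store), open(d_lab_store)}
    → {at(store), have(k4), key_at(k4,lab), locked(d_kitchen_hall), open(d_lab_store)}

== RESULT ==
["at(store)", "have(k4)", "key_at(k4,lab)", "locked(d_kitchen_hall)", "open(d_lab_store)"]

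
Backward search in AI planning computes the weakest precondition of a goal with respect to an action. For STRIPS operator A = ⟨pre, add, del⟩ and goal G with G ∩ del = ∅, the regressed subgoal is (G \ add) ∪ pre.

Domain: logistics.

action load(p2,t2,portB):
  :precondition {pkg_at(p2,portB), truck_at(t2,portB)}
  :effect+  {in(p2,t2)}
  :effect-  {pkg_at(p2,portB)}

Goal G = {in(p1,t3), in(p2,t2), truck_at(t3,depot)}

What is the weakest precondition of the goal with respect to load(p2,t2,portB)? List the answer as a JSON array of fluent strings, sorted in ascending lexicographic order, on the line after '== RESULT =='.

Compute (G \ add) ∪ pre:
  G ∩ del = {}  (empty — regression defined)
  G \ add = {in(p1,t3), in(p2,t2), truck_at(t3,depot)} \ {in(p2,t2)} = {in(p1,t3), truck_at(t3,depot)}
  ∪ pre   = {in(p1,t3), truck_at(t3,depot)} ∪ {pkg_at(p2,portB), truck_at(t2,portB)}
          = {in(p1,t3), pkg_at(p2,portB), truck_at(t2,portB), truck_at(t3,depot)}

== RESULT ==
["in(p1,t3)", "pkg_at(p2,portB)", "truck_at(t2,portB)", "truck_at(t3,depot)"]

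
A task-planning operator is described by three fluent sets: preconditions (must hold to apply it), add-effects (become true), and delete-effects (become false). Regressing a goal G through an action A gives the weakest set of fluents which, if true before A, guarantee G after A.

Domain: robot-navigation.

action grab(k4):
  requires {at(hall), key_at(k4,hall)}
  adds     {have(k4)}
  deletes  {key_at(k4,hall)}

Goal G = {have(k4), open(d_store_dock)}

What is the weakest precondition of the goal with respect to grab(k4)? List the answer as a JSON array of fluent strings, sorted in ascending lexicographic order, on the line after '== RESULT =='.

Regress:
  G ∩ del = {}  (empty — regression defined)
  G \ add = {have(k4), open(d_store_dock)} \ {have(k4)} = {open(d_store_dock)}
  ∪ pre   = {open(d_store_dock)} ∪ {at(hall), key_at(k4,hall)}
          = {at(hall), key_at(k4,hall), open(d_store_dock)}

== RESULT ==
["at(hall)", "key_at(k4,hall)", "open(d_store_dock)"]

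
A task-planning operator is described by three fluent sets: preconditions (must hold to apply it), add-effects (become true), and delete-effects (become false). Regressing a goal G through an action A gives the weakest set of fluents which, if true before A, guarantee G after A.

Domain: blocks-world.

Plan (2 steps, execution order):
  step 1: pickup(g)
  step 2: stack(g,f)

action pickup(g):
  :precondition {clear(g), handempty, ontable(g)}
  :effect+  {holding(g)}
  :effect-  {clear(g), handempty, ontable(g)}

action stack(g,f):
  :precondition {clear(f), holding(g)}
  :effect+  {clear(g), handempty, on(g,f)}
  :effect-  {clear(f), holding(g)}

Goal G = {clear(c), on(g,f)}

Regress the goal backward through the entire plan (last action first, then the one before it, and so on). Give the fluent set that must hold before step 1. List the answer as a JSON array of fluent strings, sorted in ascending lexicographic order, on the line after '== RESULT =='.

Regress step by step:
  through step 2 (stack(g,f)): drop {on(g,f)}, keep {clear(c)}, require {clear(f), holding(g)}
    → {clear(c), clear(f), holding(g)}
  through step 1 (pickup(g)): drop {holding(g)}, keep {clear(c), clear(f)}, require {clear(g), handempty, ontable(g)}
    → {clear(c), clear(f), clear(g), handempty, ontable(g)}

== RESULT ==
["clear(c)", "clear(f)", "clear(g)", "handempty", "ontable(g)"]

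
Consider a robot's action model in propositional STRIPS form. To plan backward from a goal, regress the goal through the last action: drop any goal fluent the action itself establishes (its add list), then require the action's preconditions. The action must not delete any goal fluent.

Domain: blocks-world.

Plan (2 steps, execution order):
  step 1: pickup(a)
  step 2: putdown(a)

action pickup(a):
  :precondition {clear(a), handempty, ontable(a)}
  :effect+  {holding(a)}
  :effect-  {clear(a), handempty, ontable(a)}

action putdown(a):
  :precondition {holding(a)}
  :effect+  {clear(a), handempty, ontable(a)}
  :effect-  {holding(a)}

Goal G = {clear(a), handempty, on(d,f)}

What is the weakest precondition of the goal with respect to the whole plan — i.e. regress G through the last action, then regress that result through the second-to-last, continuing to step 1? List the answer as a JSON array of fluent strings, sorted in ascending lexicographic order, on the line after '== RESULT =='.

Regress step by step:
  through step 2 (putdown(a)): drop {clear(a), handempty}, keep {on(d,f)}, require {holding(a)}
    → {holding(a), on(d,f)}
  through step 1 (pickup(a)): drop {holding(a)}, keep {on(d,f)}, require {clear(a), handempty, ontable(a)}
    → {clear(a), handempty, on(d,f), ontable(a)}

== RESULT ==
["clear(a)", "handempty", "on(d,f)", "ontable(a)"]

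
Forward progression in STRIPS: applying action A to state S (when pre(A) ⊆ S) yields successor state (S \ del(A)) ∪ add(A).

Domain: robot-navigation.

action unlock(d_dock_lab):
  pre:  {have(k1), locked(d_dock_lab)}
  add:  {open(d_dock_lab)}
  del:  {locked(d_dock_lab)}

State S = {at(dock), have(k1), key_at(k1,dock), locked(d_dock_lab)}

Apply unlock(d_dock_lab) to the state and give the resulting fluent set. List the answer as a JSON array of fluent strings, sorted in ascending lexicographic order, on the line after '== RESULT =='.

Compute (S \ del) ∪ add:
  pre ⊆ S: {have(k1), locked(d_dock_lab)} ⊆ S  — applicable
  S \ del = {at(dock), have(k1), key_at(k1,dock)}
  ∪ add   = {at(dock), have(k1), key_at(k1,dock), open(d_dock_lab)}

== RESULT ==
["at(dock)", "have(k1)", "key_at(k1,dock)", "open(d_dock_lab)"]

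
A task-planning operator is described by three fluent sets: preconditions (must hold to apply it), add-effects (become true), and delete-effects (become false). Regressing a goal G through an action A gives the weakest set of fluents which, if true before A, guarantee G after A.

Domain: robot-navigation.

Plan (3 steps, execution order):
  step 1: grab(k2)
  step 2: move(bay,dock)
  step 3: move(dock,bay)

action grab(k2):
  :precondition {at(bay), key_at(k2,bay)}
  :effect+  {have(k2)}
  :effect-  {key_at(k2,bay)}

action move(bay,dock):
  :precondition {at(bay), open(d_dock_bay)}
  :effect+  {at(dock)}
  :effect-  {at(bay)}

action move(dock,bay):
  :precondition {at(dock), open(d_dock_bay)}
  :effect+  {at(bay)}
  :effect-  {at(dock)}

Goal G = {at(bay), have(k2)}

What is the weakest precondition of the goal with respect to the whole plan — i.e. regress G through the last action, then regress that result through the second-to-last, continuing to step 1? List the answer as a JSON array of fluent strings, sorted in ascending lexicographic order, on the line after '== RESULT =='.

Regress step by step:
  through step 3 (move(dock,bay)): drop {at(bay)}, keep {have(k2)}, require {at(dock), open(d_dock_bay)}
    → {at(dock), have(k2), open(d_dock_bay)}
  through step 2 (move(bay,dock)): drop {at(dock)}, keep {have(k2), open(d_dock_bay)}, require {at(bay), open(d_dock_bay)}
    → {at(bay), have(k2), open(d_dock_bay)}
  through step 1 (grab(k2)): drop {have(k2)}, keep {at(bay), open(d_dock_bay)}, require {at(bay), key_at(k2,bay)}
    → {at(bay), key_at(k2,bay), open(d_dock_bay)}

== RESULT ==
["at(bay)", "key_at(k2,bay)", "open(d_dock_bay)"]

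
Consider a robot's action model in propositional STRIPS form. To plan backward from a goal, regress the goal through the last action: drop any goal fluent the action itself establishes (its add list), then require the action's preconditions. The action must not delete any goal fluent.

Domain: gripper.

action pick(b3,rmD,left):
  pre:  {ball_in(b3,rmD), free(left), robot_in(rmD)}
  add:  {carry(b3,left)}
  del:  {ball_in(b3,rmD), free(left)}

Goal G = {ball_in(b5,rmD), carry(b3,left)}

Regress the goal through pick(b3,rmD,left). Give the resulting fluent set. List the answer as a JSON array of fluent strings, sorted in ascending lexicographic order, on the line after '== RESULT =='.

Regress:
  G ∩ del = {}  (empty — regression defined)
  G \ add = {ball_in(b5,rmD), carry(b3,left)} \ {carry(b3,left)} = {ball_in(b5,rmD)}
  ∪ pre   = {ball_in(b5,rmD)} ∪ {ball_in(b3,rmD), free(left), robot_in(rmD)}
          = {ball_in(b3,rmD), ball_in(b5,rmD), free(left), robot_in(rmD)}

== RESULT ==
["ball_in(b3,rmD)", "ball_in(b5,rmD)", "free(left)", "robot_in(rmD)"]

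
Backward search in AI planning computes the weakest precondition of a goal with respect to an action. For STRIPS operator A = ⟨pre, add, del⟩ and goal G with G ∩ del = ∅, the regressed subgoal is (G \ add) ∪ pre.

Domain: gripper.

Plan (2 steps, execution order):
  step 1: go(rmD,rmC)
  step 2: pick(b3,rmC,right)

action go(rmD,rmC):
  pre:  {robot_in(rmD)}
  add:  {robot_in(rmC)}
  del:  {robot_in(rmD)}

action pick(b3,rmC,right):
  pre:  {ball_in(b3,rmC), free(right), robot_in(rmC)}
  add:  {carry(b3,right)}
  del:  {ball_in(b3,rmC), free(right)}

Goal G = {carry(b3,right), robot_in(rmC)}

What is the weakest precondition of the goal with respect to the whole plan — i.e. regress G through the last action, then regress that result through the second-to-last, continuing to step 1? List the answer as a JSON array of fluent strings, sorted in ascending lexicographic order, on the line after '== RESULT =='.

Work backward from the goal:
  through step 2 (pick(b3,rmC,right)): drop {carry(b3,right)}, keep {robot_in(rmC)}, require {ball_in(b3,rmC), free(right), robot_in(rmC)}
    → {ball_in(b3,rmC), free(right), robot_in(rmC)}
  through step 1 (go(rmD,rmC)): drop {robot_in(rmC)}, keep {ball_in(b3,rmC), free(right)}, require {robot_in(rmD)}
    → {ball_in(b3,rmC), free(right), robot_in(rmD)}

== RESULT ==
["ball_in(b3,rmC)", "free(right)", "robot_in(rmD)"]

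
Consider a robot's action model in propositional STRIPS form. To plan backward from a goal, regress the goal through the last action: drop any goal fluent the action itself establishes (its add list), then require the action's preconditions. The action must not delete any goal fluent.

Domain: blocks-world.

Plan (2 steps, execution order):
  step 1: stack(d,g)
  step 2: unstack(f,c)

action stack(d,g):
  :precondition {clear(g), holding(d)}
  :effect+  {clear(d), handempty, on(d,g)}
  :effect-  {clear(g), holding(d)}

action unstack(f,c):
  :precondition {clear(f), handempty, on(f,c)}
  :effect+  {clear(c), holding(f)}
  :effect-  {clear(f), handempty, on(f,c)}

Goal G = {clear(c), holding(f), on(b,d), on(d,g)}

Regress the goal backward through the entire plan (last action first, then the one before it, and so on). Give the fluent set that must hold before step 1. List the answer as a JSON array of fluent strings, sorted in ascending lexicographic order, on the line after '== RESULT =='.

Regress step by step:
  through step 2 (unstack(f,c)): drop {clear(c), holding(f)}, keep {on(b,d), on(d,g)}, require {clear(f), handempty, on(f,c)}
    → {clear(f), handempty, on(b,d), on(d,g), on(f,c)}
  through step 1 (stack(d,g)): drop {handempty, on(d,g)}, keep {clear(f), on(b,d), on(f,c)}, require {clear(g), holding(d)}
    → {clear(f), clear(g), holding(d), on(b,d), on(f,c)}

== RESULT ==
["clear(f)", "clear(g)", "holding(d)", "on(b,d)", "on(f,c)"]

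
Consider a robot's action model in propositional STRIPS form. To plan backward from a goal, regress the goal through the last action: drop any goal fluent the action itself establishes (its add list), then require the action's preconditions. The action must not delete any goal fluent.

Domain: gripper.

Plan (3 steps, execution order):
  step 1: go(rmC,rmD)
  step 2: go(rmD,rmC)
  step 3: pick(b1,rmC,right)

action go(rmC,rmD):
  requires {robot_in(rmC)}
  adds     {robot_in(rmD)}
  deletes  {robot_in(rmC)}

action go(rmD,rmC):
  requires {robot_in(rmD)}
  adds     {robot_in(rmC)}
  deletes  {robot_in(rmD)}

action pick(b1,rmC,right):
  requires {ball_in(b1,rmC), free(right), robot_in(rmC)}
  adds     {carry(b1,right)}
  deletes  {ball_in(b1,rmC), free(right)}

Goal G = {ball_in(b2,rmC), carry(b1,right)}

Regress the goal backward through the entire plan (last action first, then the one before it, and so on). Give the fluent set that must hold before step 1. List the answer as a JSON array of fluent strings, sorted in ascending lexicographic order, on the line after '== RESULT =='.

Work backward from the goal:
  through step 3 (pick(b1,rmC,right)): drop {carry(b1,right)}, keep {ball_in(b2,rmC)}, require {ball_in(b1,rmC), free(right), robot_in(rmC)}
    → {ball_in(b1,rmC), ball_in(b2,rmC), free(right), robot_in(rmC)}
  through step 2 (go(rmD,rmC)): drop {robot_in(rmC)}, keep {ball_in(b1,rmC), ball_in(b2,rmC), free(right)}, require {robot_in(rmD)}
    → {ball_in(b1,rmC), ball_in(b2,rmC), free(right), robot_in(rmD)}
  through step 1 (go(rmC,rmD)): drop {robot_in(rmD)}, keep {ball_in(b1,rmC), ball_in(b2,rmC), free(right)}, require {robot_in(rmC)}
    → {ball_in(b1,rmC), ball_in(b2,rmC), free(right), robot_in(rmC)}

== RESULT ==
["ball_in(b1,rmC)", "ball_in(b2,rmC)", "free(right)", "robot_in(rmC)"]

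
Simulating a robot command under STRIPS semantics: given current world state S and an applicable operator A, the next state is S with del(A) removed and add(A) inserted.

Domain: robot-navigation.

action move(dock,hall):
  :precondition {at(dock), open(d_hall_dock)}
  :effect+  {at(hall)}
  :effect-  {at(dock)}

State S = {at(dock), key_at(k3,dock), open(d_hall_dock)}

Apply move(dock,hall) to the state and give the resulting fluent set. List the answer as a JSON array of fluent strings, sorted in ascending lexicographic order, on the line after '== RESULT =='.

Progress:
  pre ⊆ S: {at(dock), open(d_hall_dock)} ⊆ S  — applicable
  S \ del = {key_at(k3,dock), open(d_hall_dock)}
  ∪ add   = {at(hall), key_at(k3,dock), open(d_hall_dock)}

== RESULT ==
["at(hall)", "key_at(k3,dock)", "open(d_hall_dock)"]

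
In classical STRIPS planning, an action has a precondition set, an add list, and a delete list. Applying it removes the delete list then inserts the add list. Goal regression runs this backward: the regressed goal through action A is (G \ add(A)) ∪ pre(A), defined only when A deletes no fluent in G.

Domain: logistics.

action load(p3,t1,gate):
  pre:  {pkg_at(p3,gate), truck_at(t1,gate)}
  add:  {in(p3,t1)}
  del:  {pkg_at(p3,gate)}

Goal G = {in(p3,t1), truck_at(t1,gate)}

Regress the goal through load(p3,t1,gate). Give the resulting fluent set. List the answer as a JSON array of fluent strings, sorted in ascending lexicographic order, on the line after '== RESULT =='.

Regress:
  G ∩ del = {}  (empty — regression defined)
  G \ add = {in(p3,t1), truck_at(t1,gate)} \ {in(p3,t1)} = {truck_at(t1,gate)}
  ∪ pre   = {truck_at(t1,gate)} ∪ {pkg_at(p3,gate), truck_at(t1,gate)}
          = {pkg_at(p3,gate), truck_at(t1,gate)}

== RESULT ==
["pkg_at(p3,gate)", "truck_at(t1,gate)"]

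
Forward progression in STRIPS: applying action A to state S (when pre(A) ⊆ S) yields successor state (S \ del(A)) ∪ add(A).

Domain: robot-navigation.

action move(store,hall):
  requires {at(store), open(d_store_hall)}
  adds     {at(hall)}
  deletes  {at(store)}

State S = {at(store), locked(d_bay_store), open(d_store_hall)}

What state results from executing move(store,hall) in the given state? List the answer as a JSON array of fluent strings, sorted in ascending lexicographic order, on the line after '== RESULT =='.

Progress:
  pre ⊆ S: {at(store), open(d_store_hall)} ⊆ S  — applicable
  S \ del = {locked(d_bay_store), open(d_store_hall)}
  ∪ add   = {at(hall), locked(d_bay_store), open(d_store_hall)}

== RESULT ==
["at(hall)", "locked(d_bay_store)", "open(d_store_hall)"]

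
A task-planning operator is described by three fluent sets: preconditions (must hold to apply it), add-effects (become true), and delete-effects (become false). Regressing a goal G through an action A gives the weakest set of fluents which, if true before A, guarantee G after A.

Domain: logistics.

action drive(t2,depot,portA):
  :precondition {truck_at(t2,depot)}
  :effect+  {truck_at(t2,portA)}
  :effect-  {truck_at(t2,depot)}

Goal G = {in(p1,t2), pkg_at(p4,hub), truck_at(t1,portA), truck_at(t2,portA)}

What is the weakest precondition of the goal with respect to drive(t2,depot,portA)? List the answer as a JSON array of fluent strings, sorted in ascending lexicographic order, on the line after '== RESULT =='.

Regress:
  G ∩ del = {}  (empty — regression defined)
  G \ add = {in(p1,t2), pkg_at(p4,hub), truck_at(t1,portA), truck_at(t2,portA)} \ {truck_at(t2,portA)} = {in(p1,t2), pkg_at(p4,hub), truck_at(t1,portA)}
  ∪ pre   = {in(p1,t2), pkg_at(p4,hub), truck_at(t1,portA)} ∪ {truck_at(t2,depot)}
          = {in(p1,t2), pkg_at(p4,hub), truck_at(t1,portA), truck_at(t2,depot)}

== RESULT ==
["in(p1,t2)", "pkg_at(p4,hub)", "truck_at(t1,portA)", "truck_at(t2,depot)"]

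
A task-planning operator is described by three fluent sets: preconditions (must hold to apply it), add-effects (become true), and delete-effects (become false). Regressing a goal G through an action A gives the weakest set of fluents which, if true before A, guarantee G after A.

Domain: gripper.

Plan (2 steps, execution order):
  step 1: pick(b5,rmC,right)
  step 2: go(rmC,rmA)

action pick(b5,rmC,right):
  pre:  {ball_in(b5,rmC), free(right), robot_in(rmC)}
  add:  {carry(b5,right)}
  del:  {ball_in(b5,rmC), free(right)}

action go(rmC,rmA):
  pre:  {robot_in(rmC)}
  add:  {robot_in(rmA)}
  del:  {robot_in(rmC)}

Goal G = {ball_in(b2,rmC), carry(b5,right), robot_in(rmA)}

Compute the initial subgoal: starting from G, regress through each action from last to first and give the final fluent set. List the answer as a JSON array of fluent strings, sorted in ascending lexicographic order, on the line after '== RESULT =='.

Regress step by step:
  through step 2 (go(rmC,rmA)): drop {robot_in(rmA)}, keep {ball_in(b2,rmC), carry(b5,right)}, require {robot_in(rmC)}
    → {ball_in(b2,rmC), carry(b5,right), robot_in(rmC)}
  through step 1 (pick(b5,rmC,right)): drop {carry(b5,right)}, keep {ball_in(b2,rmC), robot_in(rmC)}, require {ball_in(b5,rmC), free(right), robot_in(rmC)}
    → {ball_in(b2,rmC), ball_in(b5,rmC), free(right), robot_in(rmC)}

== RESULT ==
["ball_in(b2,rmC)", "ball_in(b5,rmC)", "free(right)", "robot_in(rmC)"]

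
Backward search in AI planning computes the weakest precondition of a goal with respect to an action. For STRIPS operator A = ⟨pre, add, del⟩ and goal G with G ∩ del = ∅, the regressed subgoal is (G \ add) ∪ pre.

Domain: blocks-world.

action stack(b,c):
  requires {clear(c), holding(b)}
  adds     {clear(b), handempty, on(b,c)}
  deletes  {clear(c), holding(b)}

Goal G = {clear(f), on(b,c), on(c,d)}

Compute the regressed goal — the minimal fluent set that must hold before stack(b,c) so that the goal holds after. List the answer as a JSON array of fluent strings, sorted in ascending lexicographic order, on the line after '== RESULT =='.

Regress:
  G ∩ del = {}  (empty — regression defined)
  G \ add = {clear(f), on(b,c), on(c,d)} \ {clear(b), handempty, on(b,c)} = {clear(f), on(c,d)}
  ∪ pre   = {clear(f), on(c,d)} ∪ {clear(c), holding(b)}
          = {clear(c), clear(f), holding(b), on(c,d)}

== RESULT ==
["clear(c)", "clear(f)", "holding(b)", "on(c,d)"]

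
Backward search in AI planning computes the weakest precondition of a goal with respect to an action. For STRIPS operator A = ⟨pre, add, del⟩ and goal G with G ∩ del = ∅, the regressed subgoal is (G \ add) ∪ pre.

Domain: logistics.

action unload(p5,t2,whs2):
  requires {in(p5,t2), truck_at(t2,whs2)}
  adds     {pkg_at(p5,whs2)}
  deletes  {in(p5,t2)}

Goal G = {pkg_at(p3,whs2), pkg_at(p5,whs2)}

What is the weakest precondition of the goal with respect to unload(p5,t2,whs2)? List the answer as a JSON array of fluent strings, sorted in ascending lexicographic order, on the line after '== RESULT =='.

Regress:
  G ∩ del = {}  (empty — regression defined)
  G \ add = {pkg_at(p3,whs2), pkg_at(p5,whs2)} \ {pkg_at(p5,whs2)} = {pkg_at(p3,whs2)}
  ∪ pre   = {pkg_at(p3,whs2)} ∪ {in(p5,t2), truck_at(t2,whs2)}
          = {in(p5,t2), pkg_at(p3,whs2), truck_at(t2,whs2)}

== RESULT ==
["in(p5,t2)", "pkg_at(p3,whs2)", "truck_at(t2,whs2)"]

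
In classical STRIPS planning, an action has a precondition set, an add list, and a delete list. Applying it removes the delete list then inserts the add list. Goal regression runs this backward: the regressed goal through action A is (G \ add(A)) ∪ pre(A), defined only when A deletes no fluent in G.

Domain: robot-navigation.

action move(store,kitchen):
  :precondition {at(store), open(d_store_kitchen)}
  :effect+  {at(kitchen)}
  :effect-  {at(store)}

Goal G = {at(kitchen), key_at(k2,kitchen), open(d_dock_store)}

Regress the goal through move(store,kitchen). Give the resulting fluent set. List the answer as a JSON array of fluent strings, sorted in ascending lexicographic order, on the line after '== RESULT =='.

Regress:
  G ∩ del = {}  (empty — regression defined)
  G \ add = {at(kitchen), key_at(k2,kitchen), open(d_dock_store)} \ {at(kitchen)} = {key_at(k2,kitchen), open(d_dock_store)}
  ∪ pre   = {key_at(k2,kitchen), open(d_dock_store)} ∪ {at(store), open(d_store_kitchen)}
          = {at(store), key_at(k2,kitchen), open(d_dock_store), open(d_store_kitchen)}

== RESULT ==
["at(store)", "key_at(k2,kitchen)", "open(d_dock_store)", "open(d_store_kitchen)"]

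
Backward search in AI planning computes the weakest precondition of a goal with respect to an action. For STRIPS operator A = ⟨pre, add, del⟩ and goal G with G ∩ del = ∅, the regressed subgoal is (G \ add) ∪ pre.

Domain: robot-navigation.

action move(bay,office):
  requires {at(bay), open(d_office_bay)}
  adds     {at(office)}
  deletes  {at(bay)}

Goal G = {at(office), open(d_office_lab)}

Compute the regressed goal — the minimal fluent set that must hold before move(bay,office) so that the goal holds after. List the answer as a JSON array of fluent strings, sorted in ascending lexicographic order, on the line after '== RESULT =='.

Regress:
  G ∩ del = {}  (empty — regression defined)
  G \ add = {at(office), open(d_office_lab)} \ {at(office)} = {open(d_office_lab)}
  ∪ pre   = {open(d_office_lab)} ∪ {at(bay), open(d_office_bay)}
          = {at(bay), open(d_office_bay), open(d_office_lab)}

== RESULT ==
["at(bay)", "open(d_office_bay)", "open(d_office_lab)"]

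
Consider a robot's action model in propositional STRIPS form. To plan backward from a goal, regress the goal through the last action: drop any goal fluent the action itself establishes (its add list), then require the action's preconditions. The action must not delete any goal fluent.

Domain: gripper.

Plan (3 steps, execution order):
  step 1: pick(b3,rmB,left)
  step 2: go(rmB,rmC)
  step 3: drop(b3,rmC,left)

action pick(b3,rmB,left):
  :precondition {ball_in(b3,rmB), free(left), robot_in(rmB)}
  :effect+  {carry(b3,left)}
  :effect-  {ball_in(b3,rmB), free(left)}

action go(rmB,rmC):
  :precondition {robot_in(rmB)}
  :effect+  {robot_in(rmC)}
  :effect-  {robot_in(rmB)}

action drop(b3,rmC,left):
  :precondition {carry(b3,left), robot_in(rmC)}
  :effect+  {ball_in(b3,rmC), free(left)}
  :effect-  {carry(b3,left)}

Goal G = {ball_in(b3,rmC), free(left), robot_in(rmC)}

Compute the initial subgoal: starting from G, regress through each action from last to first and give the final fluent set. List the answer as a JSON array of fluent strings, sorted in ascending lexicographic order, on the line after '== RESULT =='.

Work backward from the goal:
  through step 3 (drop(b3,rmC,left)): drop {ball_in(b3,rmC), free(left)}, keep {robot_in(rmC)}, require {carry(b3,left), robot_in(rmC)}
    → {carry(b3,left), robot_in(rmC)}
  through step 2 (go(rmB,rmC)): drop {robot_in(rmC)}, keep {carry(b3,left)}, require {robot_in(rmB)}
    → {carry(b3,left), robot_in(rmB)}
  through step 1 (pick(b3,rmB,left)): drop {carry(b3,left)}, keep {robot_in(rmB)}, require {ball_in(b3,rmB), free(left), robot_in(rmB)}
    → {ball_in(b3,rmB), free(left), robot_in(rmB)}

== RESULT ==
["ball_in(b3,rmB)", "free(left)", "robot_in(rmB)"]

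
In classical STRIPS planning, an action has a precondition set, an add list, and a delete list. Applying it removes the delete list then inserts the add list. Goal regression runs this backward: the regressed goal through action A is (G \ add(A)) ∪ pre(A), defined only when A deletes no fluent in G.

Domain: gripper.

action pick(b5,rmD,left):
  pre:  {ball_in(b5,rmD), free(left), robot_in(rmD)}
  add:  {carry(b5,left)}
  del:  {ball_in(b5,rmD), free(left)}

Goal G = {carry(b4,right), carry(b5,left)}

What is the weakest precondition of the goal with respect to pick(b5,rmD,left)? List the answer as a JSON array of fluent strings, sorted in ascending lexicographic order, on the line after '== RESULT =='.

Regress:
  G ∩ del = {}  (empty — regression defined)
  G \ add = {carry(b4,right), carry(b5,left)} \ {carry(b5,left)} = {carry(b4,right)}
  ∪ pre   = {carry(b4,right)} ∪ {ball_in(b5,rmD), free(left), robot_in(rmD)}
          = {ball_in(b5,rmD), carry(b4,right), free(left), robot_in(rmD)}

== RESULT ==
["ball_in(b5,rmD)", "carry(b4,right)", "free(left)", "robot_in(rmD)"]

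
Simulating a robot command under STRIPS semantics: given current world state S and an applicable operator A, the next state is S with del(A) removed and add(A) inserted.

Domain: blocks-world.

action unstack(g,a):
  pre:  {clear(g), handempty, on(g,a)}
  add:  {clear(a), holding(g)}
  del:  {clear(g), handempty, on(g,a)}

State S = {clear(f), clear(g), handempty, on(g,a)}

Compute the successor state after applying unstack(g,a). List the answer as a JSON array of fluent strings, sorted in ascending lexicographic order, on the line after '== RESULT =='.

Compute (S \ del) ∪ add:
  pre ⊆ S: {clear(g), handempty, on(g,a)} ⊆ S  — applicable
  S \ del = {clear(f)}
  ∪ add   = {clear(a), clear(f), holding(g)}

== RESULT ==
["clear(a)", "clear(f)", "holding(g)"]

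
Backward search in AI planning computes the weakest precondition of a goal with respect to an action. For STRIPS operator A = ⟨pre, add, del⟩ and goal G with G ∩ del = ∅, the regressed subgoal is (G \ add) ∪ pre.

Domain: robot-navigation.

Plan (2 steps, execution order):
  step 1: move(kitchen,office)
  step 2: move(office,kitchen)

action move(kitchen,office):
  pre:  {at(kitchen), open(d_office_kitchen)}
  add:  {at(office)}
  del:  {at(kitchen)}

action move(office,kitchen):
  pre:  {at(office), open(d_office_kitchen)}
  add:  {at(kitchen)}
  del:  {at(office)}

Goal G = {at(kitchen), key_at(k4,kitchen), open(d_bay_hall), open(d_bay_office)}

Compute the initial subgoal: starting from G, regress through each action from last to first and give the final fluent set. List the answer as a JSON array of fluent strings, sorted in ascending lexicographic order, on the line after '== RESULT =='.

Work backward from the goal:
  through step 2 (move(office,kitchen)): drop {at(kitchen)}, keep {key_at(k4,kitchen), open(d_bay_hall), open(d_bay_office)}, require {at(office), open(d_office_kitchen)}
    → {at(office), key_at(k4,kitchen), open(d_bay_hall), open(d_bay_office), open(d_office_kitchen)}
  through step 1 (move(kitchen,office)): drop {at(office)}, keep {key_at(k4,kitchen), open(d_bay_hall), open(d_bay_office), open(d_office_kitchen)}, require {at(kitchen), open(d_office_kitchen)}
    → {at(kitchen), key_at(k4,kitchen), open(d_bay_hall), open(d_bay_office), open(d_office_kitchen)}

== RESULT ==
["at(kitchen)", "key_at(k4,kitchen)", "open(d_bay_hall)", "open(d_bay_office)", "open(d_office_kitchen)"]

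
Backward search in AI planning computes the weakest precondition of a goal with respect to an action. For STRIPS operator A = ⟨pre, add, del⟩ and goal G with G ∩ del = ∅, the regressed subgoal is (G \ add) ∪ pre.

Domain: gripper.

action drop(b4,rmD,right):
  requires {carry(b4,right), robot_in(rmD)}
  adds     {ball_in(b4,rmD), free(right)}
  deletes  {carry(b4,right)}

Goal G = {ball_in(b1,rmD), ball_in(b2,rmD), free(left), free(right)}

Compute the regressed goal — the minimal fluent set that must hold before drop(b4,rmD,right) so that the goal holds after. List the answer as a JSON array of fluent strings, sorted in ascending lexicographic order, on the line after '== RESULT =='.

Regress:
  G ∩ del = {}  (empty — regression defined)
  G \ add = {ball_in(b1,rmD), ball_in(b2,rmD), free(left), free(right)} \ {ball_in(b4,rmD), free(right)} = {ball_in(b1,rmD), ball_in(b2,rmD), free(left)}
  ∪ pre   = {ball_in(b1,rmD), ball_in(b2,rmD), free(left)} ∪ {carry(b4,right), robot_in(rmD)}
          = {ball_in(b1,rmD), ball_in(b2,rmD), carry(b4,right), free(left), robot_in(rmD)}

== RESULT ==
["ball_in(b1,rmD)", "ball_in(b2,rmD)", "carry(b4,right)", "free(left)", "robot_in(rmD)"]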